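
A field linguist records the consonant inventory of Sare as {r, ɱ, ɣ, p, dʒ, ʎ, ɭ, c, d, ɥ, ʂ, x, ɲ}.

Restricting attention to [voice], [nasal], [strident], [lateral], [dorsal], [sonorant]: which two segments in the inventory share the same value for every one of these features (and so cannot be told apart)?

/c/ (voiceless palatal stop) and /x/ (voiceless velar fricative) are both [−voice], [−nasal], [−strident], [−lateral], [+dorsal], [−sonorant], so none of the listed features separates them. (They do differ in [continuant] and [back], which are not among the given features.) Every other pair in the inventory differs on at least one listed feature.

c, x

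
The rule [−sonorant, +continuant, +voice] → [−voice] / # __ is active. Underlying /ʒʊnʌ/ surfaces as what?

Only the initial segment /ʒ/ is both word-initial and matches the structural description. It is a voiced postalveolar fricative, so [−sonorant, +continuant, +voice] holds; changing it to [−voice] with all other features held fixed yields /ʃ/ (voiceless postalveolar fricative). No other segment meets both the structural description and the environment, so the output is [ʃʊnʌ].

[ʃʊnʌ]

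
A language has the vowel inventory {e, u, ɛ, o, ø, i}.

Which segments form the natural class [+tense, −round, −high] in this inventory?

e

Eliminate segments failing any feature: /u, o, ø/ are [+round]; /ɛ/ is [−tense]; /i/ is [+high]. The remaining /e/ satisfy [+tense], [−round], [−high].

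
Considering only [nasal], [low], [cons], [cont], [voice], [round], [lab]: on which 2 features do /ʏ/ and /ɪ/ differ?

/ʏ/ is the high front rounded lax vowel and /ɪ/ is the high front unrounded lax vowel. Both are [−nasal], [−low], [−consonantal], [+continuant], [+voice]. /ʏ/ is [+labial] while /ɪ/ is [−labial]; /ʏ/ is [+round] while /ɪ/ is [−round], so the distinguishing features are [labial], [round].

[labial], [round]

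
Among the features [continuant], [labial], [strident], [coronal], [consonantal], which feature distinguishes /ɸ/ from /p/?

[continuant]

/ɸ/ is the voiceless bilabial fricative and /p/ is the voiceless bilabial stop. Both are [+labial], [−strident], [−coronal], [+consonantal]. /ɸ/ is [+continuant] while /p/ is [−continuant], so the distinguishing feature is [continuant].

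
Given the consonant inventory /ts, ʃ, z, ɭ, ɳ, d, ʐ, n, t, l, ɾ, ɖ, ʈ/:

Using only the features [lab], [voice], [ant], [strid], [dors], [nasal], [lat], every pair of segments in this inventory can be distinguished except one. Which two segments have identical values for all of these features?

/d/ (voiced alveolar stop) and /ɾ/ (alveolar tap) are both [−labial], [+voice], [+anterior], [−strident], [−dorsal], [−nasal], [−lateral], so none of the listed features separates them. (They do differ in [sonorant], which is not among the given features.) Every other pair in the inventory differs on at least one listed feature.

d, ɾ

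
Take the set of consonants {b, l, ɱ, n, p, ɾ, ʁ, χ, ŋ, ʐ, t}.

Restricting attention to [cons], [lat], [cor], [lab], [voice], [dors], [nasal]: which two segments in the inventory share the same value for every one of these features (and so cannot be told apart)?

ʐ, ɾ

On the given features, /ʐ/ and /ɾ/ have an identical profile: [+consonantal], [-lateral], [+coronal], [-labial], [+voice], [-dorsal], [-nasal]. No other two segments in the inventory coincide on all 7 features. (They do differ in [sonorant], [strident] and [anterior], which are not among the given features.)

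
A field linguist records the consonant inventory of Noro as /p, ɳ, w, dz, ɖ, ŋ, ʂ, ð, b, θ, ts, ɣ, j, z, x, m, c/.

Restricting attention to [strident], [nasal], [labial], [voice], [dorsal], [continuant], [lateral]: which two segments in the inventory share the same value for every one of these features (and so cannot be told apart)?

ɣ, j

/ɣ/ (voiced velar fricative) and /j/ (palatal glide) are both [−strident], [−nasal], [−labial], [+voice], [+dorsal], [+continuant], [−lateral], so none of the listed features separates them. (They do differ in [sonorant] and [back], which are not among the given features.) Every other pair in the inventory differs on at least one listed feature.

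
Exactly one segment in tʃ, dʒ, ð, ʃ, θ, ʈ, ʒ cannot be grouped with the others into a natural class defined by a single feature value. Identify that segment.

The remaining segments after removing /ʈ/ share [+distributed]; /ʈ/ (voiceless retroflex stop) is [−distributed]. For every other candidate removal, the leftover set fails to share any single feature value that the removed segment lacks.

ʈ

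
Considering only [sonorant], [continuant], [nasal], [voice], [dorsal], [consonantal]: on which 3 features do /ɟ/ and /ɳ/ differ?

The two segments share [−continuant], [+voice], [+consonantal]. The only features from the list on which they differ: /ɟ/ is [−sonorant] while /ɳ/ is [+sonorant]; /ɟ/ is [−nasal] while /ɳ/ is [+nasal]; /ɟ/ is [+dorsal] while /ɳ/ is [−dorsal].

[sonorant], [nasal], [dorsal]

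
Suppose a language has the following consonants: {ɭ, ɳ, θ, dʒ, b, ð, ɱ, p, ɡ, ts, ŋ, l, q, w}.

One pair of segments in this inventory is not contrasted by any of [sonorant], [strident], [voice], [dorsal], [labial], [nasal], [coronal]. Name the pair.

On the given features, /l/ and /ɭ/ have an identical profile: [+sonorant], [−strident], [+voice], [−dorsal], [−labial], [−nasal], [+coronal]. No other two segments in the inventory coincide on all 7 features. (They do differ in [anterior], which is not among the given features.)

l, ɭ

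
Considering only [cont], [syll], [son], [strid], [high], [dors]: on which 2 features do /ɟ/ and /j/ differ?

[sonorant], [continuant]

/ɟ/ is the voiced palatal stop and /j/ is the palatal glide. Both are [−syllabic], [−strident], [+high], [+dorsal]. /ɟ/ is [−sonorant] while /j/ is [+sonorant]; /ɟ/ is [−continuant] while /j/ is [+continuant], so the distinguishing features are [sonorant], [continuant].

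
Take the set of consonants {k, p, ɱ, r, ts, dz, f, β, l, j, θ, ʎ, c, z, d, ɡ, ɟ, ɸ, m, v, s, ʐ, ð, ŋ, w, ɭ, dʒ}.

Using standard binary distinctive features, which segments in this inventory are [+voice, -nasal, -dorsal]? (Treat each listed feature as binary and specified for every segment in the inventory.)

Eliminate segments failing any feature: /k, p, ts, f, θ, c, ɸ, s/ are [-voice]; /ɱ, m, ŋ/ are [+nasal]; /j, ʎ, ɡ, ɟ, w/ are [+dorsal]. The remaining /r, dz, β, l, z, d, v, ʐ, ð, ɭ, dʒ/ satisfy [+voice], [-nasal], [-dorsal].

r, dz, β, l, z, d, v, ʐ, ð, ɭ, dʒ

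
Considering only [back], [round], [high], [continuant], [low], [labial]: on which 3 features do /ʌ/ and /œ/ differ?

/ʌ/ is the mid back unrounded lax vowel and /œ/ is the mid front rounded lax vowel. Both are [-high], [+continuant], [-low]. /ʌ/ is [-labial] while /œ/ is [+labial]; /ʌ/ is [-round] while /œ/ is [+round]; /ʌ/ is [+back] while /œ/ is [-back], so the distinguishing features are [labial], [round], [back].

[labial], [round], [back]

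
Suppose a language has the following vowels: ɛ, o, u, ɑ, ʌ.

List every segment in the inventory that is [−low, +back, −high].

Among the inventory, the [−low] segments are /ɛ, o, u, ʌ/.
Of those, [+back] gives /o, u, ʌ/.
Among these, [−high] leaves /o, ʌ/.

o, ʌ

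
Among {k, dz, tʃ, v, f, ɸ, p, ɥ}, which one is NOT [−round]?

Every segment except /ɥ/ is [−round]. /ɥ/ (labial-palatal glide) is [+round], so it is the exception.

ɥ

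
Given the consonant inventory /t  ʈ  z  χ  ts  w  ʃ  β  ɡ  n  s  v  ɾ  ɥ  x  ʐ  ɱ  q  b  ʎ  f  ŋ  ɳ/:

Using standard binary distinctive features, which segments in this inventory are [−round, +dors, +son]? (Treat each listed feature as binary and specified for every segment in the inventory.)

ʎ, ŋ

Checking each segment against [−round], [+dorsal], [+sonorant]: /ʎ/ (palatal lateral approximant), /ŋ/ (velar nasal) satisfy every feature; every other segment in the inventory fails at least one.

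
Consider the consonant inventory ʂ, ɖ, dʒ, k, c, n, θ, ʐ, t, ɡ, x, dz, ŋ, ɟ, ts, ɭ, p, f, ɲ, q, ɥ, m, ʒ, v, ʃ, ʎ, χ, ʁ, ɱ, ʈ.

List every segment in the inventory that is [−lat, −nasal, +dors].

The [−lateral] segments are /ʂ, ɖ, dʒ, k, c, n, θ, ʐ, t, ɡ, x, dz, ŋ, ɟ, ts, p, f, ɲ, q, ɥ, m, ʒ, v, ʃ, χ, ʁ, ɱ, ʈ/.
Then [−nasal] gives /ʂ, ɖ, dʒ, k, c, θ, ʐ, t, ɡ, x, dz, ɟ, ts, p, f, q, ɥ, ʒ, v, ʃ, χ, ʁ, ʈ/.
Among these, [+dorsal] leaves /k, c, ɡ, x, ɟ, q, ɥ, χ, ʁ/.

k, c, ɡ, x, ɟ, q, ɥ, χ, ʁ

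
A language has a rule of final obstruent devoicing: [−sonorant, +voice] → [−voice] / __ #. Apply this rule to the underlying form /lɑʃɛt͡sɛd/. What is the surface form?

[lɑʃɛt͡sɛt]

The only segment in the rule's environment that also matches [−sonorant, +voice] is /d/. Applying [−voice] turns the voiced alveolar stop into /t/ (voiceless alveolar stop), giving [lɑʃɛt͡sɛt].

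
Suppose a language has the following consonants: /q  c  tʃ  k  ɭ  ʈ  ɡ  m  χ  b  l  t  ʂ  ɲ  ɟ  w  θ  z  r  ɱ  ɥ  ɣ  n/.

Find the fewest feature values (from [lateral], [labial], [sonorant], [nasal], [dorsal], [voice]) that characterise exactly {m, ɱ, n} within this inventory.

[+nasal, −dorsal]

The class [+nasal], [−dorsal] has exactly /m, ɱ, n/ as its extension in this inventory. No smaller conjunction from the listed features achieves this: [−dorsal] alone would also admit /tʃ, ɭ, ʈ, b, …/; [+nasal] alone would also admit /ɲ/; and checking the remaining single features turns up none with this extension.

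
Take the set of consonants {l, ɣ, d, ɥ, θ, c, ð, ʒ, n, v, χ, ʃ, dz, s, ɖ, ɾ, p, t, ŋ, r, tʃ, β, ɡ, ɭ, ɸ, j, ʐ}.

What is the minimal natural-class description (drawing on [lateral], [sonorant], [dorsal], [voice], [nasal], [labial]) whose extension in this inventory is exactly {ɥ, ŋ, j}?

[+sonorant, +dorsal]

The class [+sonorant], [+dorsal] has exactly /ɥ, ŋ, j/ as its extension in this inventory. No smaller conjunction from the listed features achieves this: [+dorsal] alone would also admit /ɣ, c, χ, ɡ/; [+sonorant] alone would also admit /l, n, ɾ, r, …/; and checking the remaining single features turns up none with this extension.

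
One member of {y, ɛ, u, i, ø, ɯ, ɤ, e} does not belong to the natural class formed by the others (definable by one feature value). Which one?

[tense] groups all but one: /u, i, ɤ, ɯ, y, ø, e/ share [+tense] while /ɛ/ (mid front unrounded lax vowel) alone is [−tense]. Removing any other segment would not leave a single-feature class that excludes it.

ɛ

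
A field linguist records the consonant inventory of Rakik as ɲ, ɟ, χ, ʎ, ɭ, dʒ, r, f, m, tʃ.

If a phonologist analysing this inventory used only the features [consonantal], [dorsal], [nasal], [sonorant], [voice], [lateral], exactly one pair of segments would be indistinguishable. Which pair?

f, tʃ

Both /f/ and /tʃ/ are [+consonantal], [−dorsal], [−nasal], [−sonorant], [−voice], [−lateral]. Since the list omits [continuant], [labial] and [coronal] — which do distinguish the voiceless labiodental fricative from the voiceless postalveolar affricate — this pair collapses; all other pairs remain distinct.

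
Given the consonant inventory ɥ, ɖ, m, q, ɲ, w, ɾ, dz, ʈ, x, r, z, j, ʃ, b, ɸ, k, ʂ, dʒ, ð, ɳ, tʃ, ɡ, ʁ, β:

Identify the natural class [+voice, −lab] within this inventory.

ɖ, ɲ, ɾ, dz, r, z, j, dʒ, ð, ɳ, ɡ, ʁ

First, the [+voice] segments are /ɥ, ɖ, m, ɲ, w, ɾ, dz, r, z, j, b, dʒ, ð, ɳ, ɡ, ʁ, β/.
Intersecting with [−labial] leaves /ɖ, ɲ, ɾ, dz, r, z, j, dʒ, ð, ɳ, ɡ, ʁ/.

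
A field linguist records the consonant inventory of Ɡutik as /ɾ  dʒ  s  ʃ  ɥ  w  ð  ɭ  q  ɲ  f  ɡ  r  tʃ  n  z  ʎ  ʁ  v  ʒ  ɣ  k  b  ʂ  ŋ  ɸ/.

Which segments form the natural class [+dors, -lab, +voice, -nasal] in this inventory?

ɡ, ʎ, ʁ, ɣ

Eliminate segments failing any feature: /ɾ, dʒ, s, ʃ, ð, ɭ, f, r, tʃ, n, z, v, ʒ, b, ʂ, ɸ/ are [-dorsal]; /ɥ, w/ are [+labial]; /q, k/ are [-voice]; /ɲ, ŋ/ are [+nasal]. The remaining /ɡ, ʎ, ʁ, ɣ/ satisfy [+dorsal], [-labial], [+voice], [-nasal].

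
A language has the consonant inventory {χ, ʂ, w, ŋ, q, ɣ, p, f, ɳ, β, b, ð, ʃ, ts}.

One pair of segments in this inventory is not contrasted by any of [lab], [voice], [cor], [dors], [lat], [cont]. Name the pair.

ʂ, ʃ

Both /ʂ/ and /ʃ/ are [−labial], [−voice], [+coronal], [−dorsal], [−lateral], [+continuant]. Since the list omits [distributed] — which does distinguish the voiceless retroflex fricative from the voiceless postalveolar fricative — this pair collapses; all other pairs remain distinct.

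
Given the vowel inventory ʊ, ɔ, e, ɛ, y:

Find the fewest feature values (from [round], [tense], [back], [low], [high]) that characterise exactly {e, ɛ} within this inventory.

[-round]

The target set is precisely the extension of [-round] in this inventory.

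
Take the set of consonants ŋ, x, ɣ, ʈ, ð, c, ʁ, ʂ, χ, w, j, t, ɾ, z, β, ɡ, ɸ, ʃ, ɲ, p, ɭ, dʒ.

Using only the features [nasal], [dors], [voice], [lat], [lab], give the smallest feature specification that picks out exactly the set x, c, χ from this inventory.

/x, c, χ/ are all [−voice], [+dorsal], and no other segment in the inventory matches both values. Dropping any one of them over-generates: [+dorsal] alone would also admit /ŋ, ɣ, ʁ, w, …/; [−voice] alone would also admit /ʈ, ʂ, t, ɸ, …/. No other single listed feature picks out exactly this set either, so fewer than two features will not do.

[−voice, +dors]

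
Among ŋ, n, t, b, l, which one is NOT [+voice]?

t

/l, ŋ, b, n/ are all [+voice]; /t/ (voiceless alveolar stop) is [-voice].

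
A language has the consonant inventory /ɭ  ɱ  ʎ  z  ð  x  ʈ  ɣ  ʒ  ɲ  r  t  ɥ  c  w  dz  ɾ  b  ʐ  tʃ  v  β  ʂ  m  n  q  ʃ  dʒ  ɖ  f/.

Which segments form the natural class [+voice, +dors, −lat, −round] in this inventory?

First, the [+voice] segments are /ɭ, ɱ, ʎ, z, ð, ɣ, ʒ, ɲ, r, ɥ, w, dz, ɾ, b, ʐ, v, β, m, n, dʒ, ɖ/.
Then [+dorsal] gives /ʎ, ɣ, ɲ, ɥ, w/.
Among these, [−lateral] gives /ɣ, ɲ, ɥ, w/.
Intersecting with [−round] leaves /ɣ, ɲ/.

ɣ, ɲ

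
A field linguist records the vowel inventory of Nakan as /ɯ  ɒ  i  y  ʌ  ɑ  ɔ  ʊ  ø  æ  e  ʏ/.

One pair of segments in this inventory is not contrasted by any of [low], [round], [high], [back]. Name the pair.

Both /ʏ/ and /y/ are [−low], [+round], [+high], [−back]. Since the list omits [tense] — which does distinguish the high front rounded lax vowel from the high front rounded tense vowel — this pair collapses; all other pairs remain distinct.

ʏ, y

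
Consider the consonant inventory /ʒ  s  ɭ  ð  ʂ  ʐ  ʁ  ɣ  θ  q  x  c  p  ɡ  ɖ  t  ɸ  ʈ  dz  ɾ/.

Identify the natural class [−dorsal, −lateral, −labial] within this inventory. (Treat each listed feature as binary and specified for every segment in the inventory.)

ʒ, s, ð, ʂ, ʐ, θ, ɖ, t, ʈ, dz, ɾ

Eliminate segments failing any feature: /ɭ/ is [+lateral]; /ʁ, ɣ, q, x, c, ɡ/ are [+dorsal]; /p, ɸ/ are [+labial]. The remaining /ʒ, s, ð, ʂ, ʐ, θ, ɖ, t, ʈ, dz, ɾ/ satisfy [−dorsal], [−lateral], [−labial].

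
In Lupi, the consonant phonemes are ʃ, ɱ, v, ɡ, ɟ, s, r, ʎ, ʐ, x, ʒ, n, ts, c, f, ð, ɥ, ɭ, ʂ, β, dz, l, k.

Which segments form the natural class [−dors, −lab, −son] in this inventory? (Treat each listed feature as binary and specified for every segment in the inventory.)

ʃ, s, ʐ, ʒ, ts, ð, ʂ, dz

Checking each segment against [−dorsal], [−labial], [−sonorant]: /ʃ/ (voiceless postalveolar fricative), /s/ (voiceless alveolar fricative), /ʐ/ (voiced retroflex fricative), /ʒ/ (voiced postalveolar fricative), /ts/ (voiceless alveolar affricate), /ð/ (voiced dental fricative), among others, satisfy every feature; every other segment in the inventory fails at least one.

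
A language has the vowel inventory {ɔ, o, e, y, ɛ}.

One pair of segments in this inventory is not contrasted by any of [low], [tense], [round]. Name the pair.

o, y

On the given features, /o/ and /y/ have an identical profile: [-low], [+tense], [+round]. No other two segments in the inventory coincide on all 3 features. (They do differ in [high] and [back], which are not among the given features.)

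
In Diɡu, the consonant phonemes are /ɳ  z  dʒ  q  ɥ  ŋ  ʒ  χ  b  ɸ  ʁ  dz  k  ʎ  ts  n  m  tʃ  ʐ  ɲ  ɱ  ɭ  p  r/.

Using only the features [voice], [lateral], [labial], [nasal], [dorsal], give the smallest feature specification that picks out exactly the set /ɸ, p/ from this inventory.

[−voice, +labial]

Every target segment is [−voice], [+labial]; each remaining inventory member fails at least one of these. Each conjunct is needed — [+labial] alone would also admit /ɥ, b, m, ɱ/; [−voice] alone would also admit /q, χ, k, ts, …/ — and no other single listed feature has exactly this extension, so two is the minimum.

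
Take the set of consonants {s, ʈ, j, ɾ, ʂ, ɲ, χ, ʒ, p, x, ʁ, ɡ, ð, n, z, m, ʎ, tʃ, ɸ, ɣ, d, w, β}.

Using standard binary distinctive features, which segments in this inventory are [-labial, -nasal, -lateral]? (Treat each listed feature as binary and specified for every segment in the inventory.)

s, ʈ, j, ɾ, ʂ, χ, ʒ, x, ʁ, ɡ, ð, z, tʃ, ɣ, d

Eliminate segments failing any feature: /ɲ, n/ are [+nasal]; /p, m, ɸ, w, β/ are [+labial]; /ʎ/ is [+lateral]. The remaining /s, ʈ, j, ɾ, ʂ, χ, ʒ, x, ʁ, ɡ, ð, z, tʃ, ɣ, d/ satisfy [-labial], [-nasal], [-lateral].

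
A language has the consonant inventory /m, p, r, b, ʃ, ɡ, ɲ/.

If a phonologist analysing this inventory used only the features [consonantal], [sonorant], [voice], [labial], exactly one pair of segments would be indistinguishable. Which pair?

r, ɲ

On the given features, /r/ and /ɲ/ have an identical profile: [+consonantal], [+sonorant], [+voice], [-labial]. No other two segments in the inventory coincide on all 4 features. (They do differ in [nasal], [continuant] and [dorsal], which are not among the given features.)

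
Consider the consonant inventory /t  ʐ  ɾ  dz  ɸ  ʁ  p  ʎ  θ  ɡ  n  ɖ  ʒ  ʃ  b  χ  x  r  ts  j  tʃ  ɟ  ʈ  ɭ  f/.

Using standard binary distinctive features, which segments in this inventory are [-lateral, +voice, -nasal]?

ʐ, ɾ, dz, ʁ, ɡ, ɖ, ʒ, b, r, j, ɟ

Eliminate segments failing any feature: /t, ɸ, p, θ, ʃ, χ, x, ts, tʃ, ʈ, f/ are [-voice]; /ʎ, ɭ/ are [+lateral]; /n/ is [+nasal]. The remaining /ʐ, ɾ, dz, ʁ, ɡ, ɖ, ʒ, b, r, j, ɟ/ satisfy [-lateral], [+voice], [-nasal].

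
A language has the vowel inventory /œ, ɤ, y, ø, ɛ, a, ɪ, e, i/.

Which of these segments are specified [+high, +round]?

Eliminate segments failing any feature: /œ, ɤ, ø, ɛ, a, e/ are [-high]; /ɪ, i/ are [-round]. The remaining /y/ satisfy [+high], [+round].

y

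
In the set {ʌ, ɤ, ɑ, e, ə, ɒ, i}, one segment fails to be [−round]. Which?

ɒ

Every segment except /ɒ/ is [−round]. /ɒ/ (low back rounded vowel) is [+round], so it is the exception.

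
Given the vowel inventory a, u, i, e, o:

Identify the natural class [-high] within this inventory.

The [-high] segments here are /a, e, o/; the remaining /u, i/ are [+high].

a, e, o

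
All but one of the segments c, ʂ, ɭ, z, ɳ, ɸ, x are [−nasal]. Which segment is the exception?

Every segment except /ɳ/ is [−nasal]. /ɳ/ (retroflex nasal) is [+nasal], so it is the exception.

ɳ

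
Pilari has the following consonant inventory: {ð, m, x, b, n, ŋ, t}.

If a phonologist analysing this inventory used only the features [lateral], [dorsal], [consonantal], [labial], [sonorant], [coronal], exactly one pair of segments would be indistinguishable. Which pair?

Both /t/ and /ð/ are [-lateral], [-dorsal], [+consonantal], [-labial], [-sonorant], [+coronal]. Since the list omits [voice], [continuant] and [distributed] — which do distinguish the voiceless alveolar stop from the voiced dental fricative — this pair collapses; all other pairs remain distinct.

t, ð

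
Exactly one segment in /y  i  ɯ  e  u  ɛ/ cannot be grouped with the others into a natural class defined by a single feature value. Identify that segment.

ɛ

/y, ɯ, e, u, i/ are all [+tense], but /ɛ/ (mid front unrounded lax vowel) is [−tense]. No other single segment can be removed to leave a set sharing one feature value that the removed segment lacks, so /ɛ/ is the odd one out.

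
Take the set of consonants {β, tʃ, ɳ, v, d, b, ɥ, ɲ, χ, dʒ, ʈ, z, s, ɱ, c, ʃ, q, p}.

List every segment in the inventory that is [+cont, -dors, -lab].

First, the [+continuant] segments are /β, v, ɥ, χ, z, s, ʃ/.
Among these, [-dorsal] gives /β, v, z, s, ʃ/.
Then [-labial] leaves /z, s, ʃ/.

z, s, ʃ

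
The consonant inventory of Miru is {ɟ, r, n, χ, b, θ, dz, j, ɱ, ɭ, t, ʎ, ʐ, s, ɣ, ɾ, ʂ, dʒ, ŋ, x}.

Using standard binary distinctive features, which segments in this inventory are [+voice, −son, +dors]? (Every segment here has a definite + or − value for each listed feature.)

Eliminate segments failing any feature: /r, n, j, ɱ, ɭ, ʎ, ɾ, ŋ/ are [+sonorant]; /χ, θ, t, s, ʂ, x/ are [−voice]; /b, dz, ʐ, dʒ/ are [−dorsal]. The remaining /ɟ, ɣ/ satisfy [+voice], [−sonorant], [+dorsal].

ɟ, ɣ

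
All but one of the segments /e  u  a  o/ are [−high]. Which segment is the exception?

u

Every segment except /u/ is [−high]. /u/ (high back rounded tense vowel) is [+high], so it is the exception.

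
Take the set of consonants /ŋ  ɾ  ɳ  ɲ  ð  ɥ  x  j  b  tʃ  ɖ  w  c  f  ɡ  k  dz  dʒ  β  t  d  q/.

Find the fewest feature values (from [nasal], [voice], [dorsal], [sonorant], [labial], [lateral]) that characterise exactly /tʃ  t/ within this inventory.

The class [−voice], [−labial], [−dorsal] has exactly /tʃ, t/ as its extension in this inventory. No smaller conjunction from the listed features achieves this: [−labial, −dorsal] alone would also admit /ɾ, ɳ, ð, ɖ, …/; [−voice, −dorsal] alone would also admit /f/; [−voice, −labial] alone would also admit /x, c, k, q/; and checking the remaining two-feature bundles turns up none with this extension.

[−voice, −labial, −dorsal]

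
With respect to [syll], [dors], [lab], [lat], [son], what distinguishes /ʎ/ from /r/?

[lateral], [dorsal]

/ʎ/ (palatal lateral approximant) and /r/ (alveolar trill) agree on [−syllabic], [−labial], [+sonorant]. They differ on [lateral] (/ʎ/ [+], /r/ [−]), [dorsal] (/ʎ/ [+], /r/ [−]).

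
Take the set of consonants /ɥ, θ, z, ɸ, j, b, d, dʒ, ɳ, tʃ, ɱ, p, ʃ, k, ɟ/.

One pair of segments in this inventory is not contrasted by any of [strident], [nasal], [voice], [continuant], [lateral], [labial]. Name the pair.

ɟ, d

/ɟ/ (voiced palatal stop) and /d/ (voiced alveolar stop) are both [-strident], [-nasal], [+voice], [-continuant], [-lateral], [-labial], so none of the listed features separates them. (They do differ in [dorsal], which is not among the given features.) Every other pair in the inventory differs on at least one listed feature.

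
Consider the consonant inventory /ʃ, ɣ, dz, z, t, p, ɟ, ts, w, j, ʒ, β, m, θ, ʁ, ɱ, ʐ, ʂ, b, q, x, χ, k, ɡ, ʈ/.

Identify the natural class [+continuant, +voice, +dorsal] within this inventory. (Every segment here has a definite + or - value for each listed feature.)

ɣ, w, j, ʁ

Eliminate segments failing any feature: /ʃ, θ, ʂ, x, χ/ are [-voice]; /dz, t, p, ɟ, ts, m, ɱ, b, q, k, ɡ, ʈ/ are [-continuant]; /z, ʒ, β, ʐ/ are [-dorsal]. The remaining /ɣ, w, j, ʁ/ satisfy [+continuant], [+voice], [+dorsal].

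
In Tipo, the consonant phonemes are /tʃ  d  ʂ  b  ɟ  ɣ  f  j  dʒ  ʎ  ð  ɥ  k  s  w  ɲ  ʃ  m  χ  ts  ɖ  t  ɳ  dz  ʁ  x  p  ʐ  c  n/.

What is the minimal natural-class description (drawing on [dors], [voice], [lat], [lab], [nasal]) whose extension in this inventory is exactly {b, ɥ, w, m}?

[+voice, +lab]

/b, ɥ, w, m/ are all [+voice], [+labial], and no other segment in the inventory matches both values. Dropping any one of them over-generates: [+labial] alone would also admit /f, p/; [+voice] alone would also admit /d, ɟ, ɣ, j, …/. No other single listed feature picks out exactly this set either, so fewer than two features will not do.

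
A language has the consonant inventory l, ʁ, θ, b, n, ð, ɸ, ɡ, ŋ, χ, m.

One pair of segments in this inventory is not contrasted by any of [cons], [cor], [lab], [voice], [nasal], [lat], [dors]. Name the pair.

ɡ, ʁ

/ɡ/ (voiced velar stop) and /ʁ/ (voiced uvular fricative) are both [+consonantal], [-coronal], [-labial], [+voice], [-nasal], [-lateral], [+dorsal], so none of the listed features separates them. (They do differ in [continuant] and [high], which are not among the given features.) Every other pair in the inventory differs on at least one listed feature.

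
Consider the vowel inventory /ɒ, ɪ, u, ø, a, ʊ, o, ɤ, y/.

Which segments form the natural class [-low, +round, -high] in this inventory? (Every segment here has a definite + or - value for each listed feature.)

Eliminate segments failing any feature: /ɒ, a/ are [+low]; /ɪ, ɤ/ are [-round]; /u, ʊ, y/ are [+high]. The remaining /ø, o/ satisfy [-low], [+round], [-high].

ø, o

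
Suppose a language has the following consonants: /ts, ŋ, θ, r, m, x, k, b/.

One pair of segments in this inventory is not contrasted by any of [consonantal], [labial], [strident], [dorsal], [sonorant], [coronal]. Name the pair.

x, k

On the given features, /x/ and /k/ have an identical profile: [+consonantal], [-labial], [-strident], [+dorsal], [-sonorant], [-coronal]. No other two segments in the inventory coincide on all 6 features. (They do differ in [continuant], which is not among the given features.)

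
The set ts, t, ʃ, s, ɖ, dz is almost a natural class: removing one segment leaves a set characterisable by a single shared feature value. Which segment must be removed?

[distributed] groups all but one: /s, t, ts, ɖ, dz/ share [-distributed] while /ʃ/ (voiceless postalveolar fricative) alone is [+distributed]. Removing any other segment would not leave a single-feature class that excludes it.

ʃ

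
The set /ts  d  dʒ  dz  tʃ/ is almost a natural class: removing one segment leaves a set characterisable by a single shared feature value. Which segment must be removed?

[delayed release] (equivalently [strident]) groups all but one: /dz, dʒ, ts, tʃ/ share [+delayed release] while /d/ (voiced alveolar stop) alone is [−delayed release]. Removing any other segment would not leave a single-feature class that excludes it.

d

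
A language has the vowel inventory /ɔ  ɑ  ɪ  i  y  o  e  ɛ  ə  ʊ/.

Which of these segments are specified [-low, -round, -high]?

e, ɛ, ə

First, the [-low] segments are /ɔ, ɪ, i, y, o, e, ɛ, ə, ʊ/.
Among these, [-round] gives /ɪ, i, e, ɛ, ə/.
Within that set, [-high] leaves /e, ɛ, ə/.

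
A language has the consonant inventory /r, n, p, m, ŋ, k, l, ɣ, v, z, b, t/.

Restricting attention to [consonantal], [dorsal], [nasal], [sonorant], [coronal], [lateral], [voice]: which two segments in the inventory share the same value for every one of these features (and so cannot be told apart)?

v, b

On the given features, /v/ and /b/ have an identical profile: [+consonantal], [-dorsal], [-nasal], [-sonorant], [-coronal], [-lateral], [+voice]. No other two segments in the inventory coincide on all 7 features. (They do differ in [continuant], which is not among the given features.)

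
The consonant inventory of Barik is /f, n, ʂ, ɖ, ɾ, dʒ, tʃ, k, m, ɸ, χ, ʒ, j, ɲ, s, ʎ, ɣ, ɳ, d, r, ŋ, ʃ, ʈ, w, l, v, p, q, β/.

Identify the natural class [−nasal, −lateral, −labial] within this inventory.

ʂ, ɖ, ɾ, dʒ, tʃ, k, χ, ʒ, j, s, ɣ, d, r, ʃ, ʈ, q

Checking each segment against [−nasal], [−lateral], [−labial]: /ʂ/ (voiceless retroflex fricative), /ɖ/ (voiced retroflex stop), /ɾ/ (alveolar tap), /dʒ/ (voiced postalveolar affricate), /tʃ/ (voiceless postalveolar affricate), /k/ (voiceless velar stop), among others, satisfy every feature; every other segment in the inventory fails at least one.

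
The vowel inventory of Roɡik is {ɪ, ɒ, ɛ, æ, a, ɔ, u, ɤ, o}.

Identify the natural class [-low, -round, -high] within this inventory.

Checking each segment against [-low], [-round], [-high]: /ɛ/ (mid front unrounded lax vowel), /ɤ/ (mid back unrounded tense vowel) satisfy every feature; every other segment in the inventory fails at least one.

ɛ, ɤ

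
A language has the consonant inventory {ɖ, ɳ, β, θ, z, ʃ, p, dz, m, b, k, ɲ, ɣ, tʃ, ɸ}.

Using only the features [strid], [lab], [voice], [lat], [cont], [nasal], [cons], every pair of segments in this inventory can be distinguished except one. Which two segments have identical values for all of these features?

ɳ, ɲ

On the given features, /ɳ/ and /ɲ/ have an identical profile: [-strident], [-labial], [+voice], [-lateral], [-continuant], [+nasal], [+consonantal]. No other two segments in the inventory coincide on all 7 features. (They do differ in [dorsal], which is not among the given features.)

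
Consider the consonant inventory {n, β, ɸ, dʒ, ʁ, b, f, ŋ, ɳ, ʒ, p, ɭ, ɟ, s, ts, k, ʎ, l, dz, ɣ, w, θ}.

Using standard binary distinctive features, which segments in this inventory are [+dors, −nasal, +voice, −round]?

Among the inventory, the [+dorsal] segments are /ʁ, ŋ, ɟ, k, ʎ, ɣ, w/.
Intersecting with [−nasal] gives /ʁ, ɟ, k, ʎ, ɣ, w/.
Within that set, [+voice] gives /ʁ, ɟ, ʎ, ɣ, w/.
Among these, [−round] leaves /ʁ, ɟ, ʎ, ɣ/.

ʁ, ɟ, ʎ, ɣ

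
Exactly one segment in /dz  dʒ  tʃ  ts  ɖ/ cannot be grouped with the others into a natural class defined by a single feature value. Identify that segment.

The remaining segments after removing /ɖ/ share [+delayed release]; /ɖ/ (voiced retroflex stop) is [-delayed release]. For every other candidate removal, the leftover set fails to share any single feature value that the removed segment lacks.

ɖ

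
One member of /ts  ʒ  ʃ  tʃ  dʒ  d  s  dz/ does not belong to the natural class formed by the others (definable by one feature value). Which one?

d

/ʒ, dʒ, dz, tʃ, ts, s, ʃ/ are all [+strident], but /d/ (voiced alveolar stop) is [−strident]. No other single segment can be removed to leave a set sharing one feature value that the removed segment lacks, so /d/ is the odd one out.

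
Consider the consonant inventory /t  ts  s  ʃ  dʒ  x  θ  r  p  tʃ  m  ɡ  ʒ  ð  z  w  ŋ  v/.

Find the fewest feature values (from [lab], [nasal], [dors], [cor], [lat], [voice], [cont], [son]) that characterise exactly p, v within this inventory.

[−son, +lab]

The class [−sonorant], [+labial] has exactly /p, v/ as its extension in this inventory. No smaller conjunction from the listed features achieves this: [+labial] alone would also admit /m, w/; [−sonorant] alone would also admit /t, ts, s, ʃ, …/; and checking the remaining single features turns up none with this extension.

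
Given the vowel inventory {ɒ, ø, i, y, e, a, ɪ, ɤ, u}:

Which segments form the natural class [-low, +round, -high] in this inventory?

The [-low] segments are /ø, i, y, e, ɪ, ɤ, u/.
Then [+round] gives /ø, y, u/.
Then [-high] leaves /ø/.

ø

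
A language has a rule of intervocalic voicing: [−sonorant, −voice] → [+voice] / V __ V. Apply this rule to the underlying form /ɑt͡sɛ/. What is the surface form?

The only segment in the rule's environment that also matches [−sonorant, −voice] is /t͡s/. Applying [+voice] turns the voiceless alveolar affricate into /d͡z/ (voiced alveolar affricate), giving [ɑd͡zɛ].

[ɑd͡zɛ]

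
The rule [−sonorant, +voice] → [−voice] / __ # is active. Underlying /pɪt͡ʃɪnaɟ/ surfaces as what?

Only the final segment /ɟ/ is both word-final and matches the structural description. It is a voiced palatal stop, so [−sonorant, +voice] holds; changing it to [−voice] with all other features held fixed yields /c/ (voiceless palatal stop). No other segment meets both the structural description and the environment, so the output is [pɪt͡ʃɪnac].

[pɪt͡ʃɪnac]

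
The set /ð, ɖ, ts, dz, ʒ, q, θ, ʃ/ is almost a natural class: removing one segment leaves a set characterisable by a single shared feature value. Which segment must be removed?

q

[coronal] (equivalently [dorsal]) groups all but one: /dz, ʒ, θ, ɖ, ʃ, ts, ð/ share [+coronal] while /q/ (voiceless uvular stop) alone is [−coronal]. Removing any other segment would not leave a single-feature class that excludes it.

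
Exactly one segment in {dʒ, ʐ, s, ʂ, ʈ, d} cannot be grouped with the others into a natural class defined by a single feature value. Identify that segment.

dʒ

The remaining segments after removing /dʒ/ share [-distributed]; /dʒ/ (voiced postalveolar affricate) is [+distributed]. For every other candidate removal, the leftover set fails to share any single feature value that the removed segment lacks.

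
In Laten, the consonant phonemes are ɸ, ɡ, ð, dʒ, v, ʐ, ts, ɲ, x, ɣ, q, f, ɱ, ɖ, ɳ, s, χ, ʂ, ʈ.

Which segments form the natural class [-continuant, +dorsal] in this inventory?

ɡ, ɲ, q

Checking each segment against [-continuant], [+dorsal]: /ɡ/ (voiced velar stop), /ɲ/ (palatal nasal), /q/ (voiceless uvular stop) satisfy every feature; every other segment in the inventory fails at least one.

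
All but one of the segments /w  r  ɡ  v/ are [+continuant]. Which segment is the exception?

/r, w, v/ are all [+continuant]; /ɡ/ (voiced velar stop) is [-continuant].

ɡ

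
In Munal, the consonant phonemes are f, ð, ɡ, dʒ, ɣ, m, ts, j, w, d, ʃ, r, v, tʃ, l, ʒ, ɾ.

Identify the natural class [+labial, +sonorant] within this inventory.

m, w

First, the [+labial] segments are /f, m, w, v/.
Of those, [+sonorant] leaves /m, w/.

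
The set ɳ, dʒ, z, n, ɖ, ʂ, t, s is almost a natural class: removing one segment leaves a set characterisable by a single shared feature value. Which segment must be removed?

The remaining segments after removing /dʒ/ share [-distributed]; /dʒ/ (voiced postalveolar affricate) is [+distributed]. For every other candidate removal, the leftover set fails to share any single feature value that the removed segment lacks.

dʒ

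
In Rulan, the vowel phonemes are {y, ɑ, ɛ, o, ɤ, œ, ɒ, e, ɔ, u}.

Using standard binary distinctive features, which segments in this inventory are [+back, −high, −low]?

o, ɤ, ɔ

Eliminate segments failing any feature: /y, ɛ, œ, e/ are [−back]; /ɑ, ɒ/ are [+low]; /u/ is [+high]. The remaining /o, ɤ, ɔ/ satisfy [+back], [−high], [−low].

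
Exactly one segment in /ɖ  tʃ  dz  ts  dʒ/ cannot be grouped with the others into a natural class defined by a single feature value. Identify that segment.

ɖ

[delayed release] (equivalently [strident]) groups all but one: /ts, tʃ, dz, dʒ/ share [+delayed release] while /ɖ/ (voiced retroflex stop) alone is [-delayed release]. Removing any other segment would not leave a single-feature class that excludes it.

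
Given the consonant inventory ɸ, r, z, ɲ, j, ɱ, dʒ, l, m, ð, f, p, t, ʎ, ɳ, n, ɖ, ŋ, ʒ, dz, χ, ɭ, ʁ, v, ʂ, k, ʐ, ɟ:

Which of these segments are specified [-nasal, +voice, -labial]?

Eliminate segments failing any feature: /ɸ, f, p, t, χ, ʂ, k/ are [-voice]; /ɲ, ɱ, m, ɳ, n, ŋ/ are [+nasal]; /v/ is [+labial]. The remaining /r, z, j, dʒ, l, ð, ʎ, ɖ, ʒ, dz, ɭ, ʁ, ʐ, ɟ/ satisfy [-nasal], [+voice], [-labial].

r, z, j, dʒ, l, ð, ʎ, ɖ, ʒ, dz, ɭ, ʁ, ʐ, ɟ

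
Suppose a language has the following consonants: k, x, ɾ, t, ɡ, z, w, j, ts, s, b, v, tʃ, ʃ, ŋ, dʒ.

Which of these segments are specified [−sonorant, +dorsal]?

Checking each segment against [−sonorant], [+dorsal]: /k/ (voiceless velar stop), /x/ (voiceless velar fricative), /ɡ/ (voiced velar stop) satisfy every feature; every other segment in the inventory fails at least one.

k, x, ɡ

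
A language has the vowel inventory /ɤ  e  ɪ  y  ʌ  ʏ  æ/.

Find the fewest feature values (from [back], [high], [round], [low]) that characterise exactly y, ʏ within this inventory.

[+round]

/y, ʏ/ are exactly the [+round] segments in the inventory, so a single feature suffices.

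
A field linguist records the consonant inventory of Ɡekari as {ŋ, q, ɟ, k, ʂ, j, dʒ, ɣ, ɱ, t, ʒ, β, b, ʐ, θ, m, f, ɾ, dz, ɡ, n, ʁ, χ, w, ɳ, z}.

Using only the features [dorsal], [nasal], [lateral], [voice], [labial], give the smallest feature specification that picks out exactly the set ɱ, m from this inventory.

Every target segment is [+nasal], [+labial]; each remaining inventory member fails at least one of these. Each conjunct is needed — [+labial] alone would also admit /β, b, f, w/; [+nasal] alone would also admit /ŋ, n, ɳ/ — and no other single listed feature has exactly this extension, so two is the minimum.

[+nasal, +labial]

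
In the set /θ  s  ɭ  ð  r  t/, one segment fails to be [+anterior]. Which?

/ɭ/ is the retroflex lateral approximant, which is [−anterior]; the rest — /t, r, s, θ, ð/ — are [+anterior].

ɭ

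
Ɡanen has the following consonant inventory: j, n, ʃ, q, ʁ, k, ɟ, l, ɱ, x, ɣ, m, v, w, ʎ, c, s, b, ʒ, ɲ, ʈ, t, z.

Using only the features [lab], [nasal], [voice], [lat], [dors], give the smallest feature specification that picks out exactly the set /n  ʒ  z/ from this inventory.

Every target segment is [+voice], [-lateral], [-labial], [-dorsal]; each remaining inventory member fails at least one of these. Each conjunct is needed — [-lateral, -labial, -dorsal] alone would also admit /ʃ, s, ʈ, t/; [+voice, -labial, -dorsal] alone would also admit /l/; [+voice, -lateral, -dorsal] alone would also admit /ɱ, m, v, b/; [+voice, -lateral, -labial] alone would also admit /j, ʁ, ɟ, ɣ, …/ — and no other combination of three listed features has exactly this extension, so four is the minimum.

[+voice, -lat, -lab, -dors]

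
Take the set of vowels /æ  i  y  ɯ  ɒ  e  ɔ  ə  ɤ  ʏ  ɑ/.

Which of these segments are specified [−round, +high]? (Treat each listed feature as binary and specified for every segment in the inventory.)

Among the inventory, the [−round] segments are /æ, i, ɯ, e, ə, ɤ, ɑ/.
Among these, [+high] leaves /i, ɯ/.

i, ɯ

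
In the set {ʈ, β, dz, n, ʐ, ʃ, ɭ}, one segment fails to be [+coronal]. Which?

β

/β/ is the voiced bilabial fricative, which is [−coronal]; the rest — /ʈ, ʃ, dz, ɭ, ʐ, n/ — are [+coronal].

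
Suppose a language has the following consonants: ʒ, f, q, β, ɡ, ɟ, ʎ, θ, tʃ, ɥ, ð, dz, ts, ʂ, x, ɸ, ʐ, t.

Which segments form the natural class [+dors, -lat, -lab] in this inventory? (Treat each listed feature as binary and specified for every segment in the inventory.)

q, ɡ, ɟ, x

Eliminate segments failing any feature: /ʒ, f, β, θ, tʃ, ð, dz, ts, ʂ, ɸ, ʐ, t/ are [-dorsal]; /ʎ/ is [+lateral]; /ɥ/ is [+labial]. The remaining /q, ɡ, ɟ, x/ satisfy [+dorsal], [-lateral], [-labial].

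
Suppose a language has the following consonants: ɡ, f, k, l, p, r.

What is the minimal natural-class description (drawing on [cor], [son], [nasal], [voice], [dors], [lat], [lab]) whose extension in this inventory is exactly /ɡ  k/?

[+dors]

The target set is precisely the extension of [+dorsal] in this inventory.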